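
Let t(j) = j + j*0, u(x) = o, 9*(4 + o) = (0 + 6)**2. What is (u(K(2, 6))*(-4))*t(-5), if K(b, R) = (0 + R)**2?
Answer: 0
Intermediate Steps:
K(b, R) = R**2
o = 0 (o = -4 + (0 + 6)**2/9 = -4 + (1/9)*6**2 = -4 + (1/9)*36 = -4 + 4 = 0)
u(x) = 0
t(j) = j (t(j) = j + 0 = j)
(u(K(2, 6))*(-4))*t(-5) = (0*(-4))*(-5) = 0*(-5) = 0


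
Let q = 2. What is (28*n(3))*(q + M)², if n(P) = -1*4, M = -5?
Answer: -1008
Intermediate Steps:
n(P) = -4
(28*n(3))*(q + M)² = (28*(-4))*(2 - 5)² = -112*(-3)² = -112*9 = -1008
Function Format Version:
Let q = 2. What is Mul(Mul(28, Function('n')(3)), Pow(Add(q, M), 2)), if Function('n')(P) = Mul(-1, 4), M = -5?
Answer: -1008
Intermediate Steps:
Function('n')(P) = -4
Mul(Mul(28, Function('n')(3)), Pow(Add(q, M), 2)) = Mul(Mul(28, -4), Pow(Add(2, -5), 2)) = Mul(-112, Pow(-3, 2)) = Mul(-112, 9) = -1008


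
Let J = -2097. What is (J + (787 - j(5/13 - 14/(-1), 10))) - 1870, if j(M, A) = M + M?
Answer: -41714/13 ≈ -3208.8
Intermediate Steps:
j(M, A) = 2*M
(J + (787 - j(5/13 - 14/(-1), 10))) - 1870 = (-2097 + (787 - 2*(5/13 - 14/(-1)))) - 1870 = (-2097 + (787 - 2*(5*(1/13) - 14*(-1)))) - 1870 = (-2097 + (787 - 2*(5/13 + 14))) - 1870 = (-2097 + (787 - 2*187/13)) - 1870 = (-2097 + (787 - 1*374/13)) - 1870 = (-2097 + (787 - 374/13)) - 1870 = (-2097 + 9857/13) - 1870 = -17404/13 - 1870 = -41714/13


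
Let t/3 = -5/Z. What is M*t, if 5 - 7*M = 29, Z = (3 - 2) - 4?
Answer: -120/7 ≈ -17.143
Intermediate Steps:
Z = -3 (Z = 1 - 4 = -3)
M = -24/7 (M = 5/7 - ⅐*29 = 5/7 - 29/7 = -24/7 ≈ -3.4286)
t = 5 (t = 3*(-5/(-3)) = 3*(-5*(-⅓)) = 3*(5/3) = 5)
M*t = -24/7*5 = -120/7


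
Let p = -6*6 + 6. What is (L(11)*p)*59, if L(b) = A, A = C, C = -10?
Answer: 17700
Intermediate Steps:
p = -30 (p = -36 + 6 = -30)
A = -10
L(b) = -10
(L(11)*p)*59 = -10*(-30)*59 = 300*59 = 17700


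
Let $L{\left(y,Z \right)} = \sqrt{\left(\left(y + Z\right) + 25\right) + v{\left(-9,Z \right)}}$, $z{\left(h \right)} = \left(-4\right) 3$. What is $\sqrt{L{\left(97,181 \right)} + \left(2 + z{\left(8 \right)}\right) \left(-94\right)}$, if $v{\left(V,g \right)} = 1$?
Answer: $2 \sqrt{235 + \sqrt{19}} \approx 30.942$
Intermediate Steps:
$z{\left(h \right)} = -12$
$L{\left(y,Z \right)} = \sqrt{26 + Z + y}$ ($L{\left(y,Z \right)} = \sqrt{\left(\left(y + Z\right) + 25\right) + 1} = \sqrt{\left(\left(Z + y\right) + 25\right) + 1} = \sqrt{\left(25 + Z + y\right) + 1} = \sqrt{26 + Z + y}$)
$\sqrt{L{\left(97,181 \right)} + \left(2 + z{\left(8 \right)}\right) \left(-94\right)} = \sqrt{\sqrt{26 + 181 + 97} + \left(2 - 12\right) \left(-94\right)} = \sqrt{\sqrt{304} - -940} = \sqrt{4 \sqrt{19} + 940} = \sqrt{940 + 4 \sqrt{19}}$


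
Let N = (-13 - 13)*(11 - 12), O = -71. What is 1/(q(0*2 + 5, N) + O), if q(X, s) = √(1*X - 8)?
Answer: -71/5044 - I*√3/5044 ≈ -0.014076 - 0.00034339*I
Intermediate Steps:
N = 26 (N = -26*(-1) = 26)
q(X, s) = √(-8 + X) (q(X, s) = √(X - 8) = √(-8 + X))
1/(q(0*2 + 5, N) + O) = 1/(√(-8 + (0*2 + 5)) - 71) = 1/(√(-8 + (0 + 5)) - 71) = 1/(√(-8 + 5) - 71) = 1/(√(-3) - 71) = 1/(I*√3 - 71) = 1/(-71 + I*√3)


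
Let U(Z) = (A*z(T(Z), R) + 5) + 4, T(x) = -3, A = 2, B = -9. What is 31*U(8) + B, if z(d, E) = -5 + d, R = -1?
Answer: -226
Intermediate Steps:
U(Z) = -7 (U(Z) = (2*(-5 - 3) + 5) + 4 = (2*(-8) + 5) + 4 = (-16 + 5) + 4 = -11 + 4 = -7)
31*U(8) + B = 31*(-7) - 9 = -217 - 9 = -226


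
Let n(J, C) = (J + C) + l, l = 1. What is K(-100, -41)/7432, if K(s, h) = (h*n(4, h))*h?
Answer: -15129/1858 ≈ -8.1426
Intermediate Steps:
n(J, C) = 1 + C + J (n(J, C) = (J + C) + 1 = (C + J) + 1 = 1 + C + J)
K(s, h) = h²*(5 + h) (K(s, h) = (h*(1 + h + 4))*h = (h*(5 + h))*h = h²*(5 + h))
K(-100, -41)/7432 = ((-41)²*(5 - 41))/7432 = (1681*(-36))*(1/7432) = -60516*1/7432 = -15129/1858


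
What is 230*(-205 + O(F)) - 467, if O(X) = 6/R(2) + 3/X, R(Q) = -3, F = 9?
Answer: -144001/3 ≈ -48000.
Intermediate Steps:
O(X) = -2 + 3/X (O(X) = 6/(-3) + 3/X = 6*(-⅓) + 3/X = -2 + 3/X)
230*(-205 + O(F)) - 467 = 230*(-205 + (-2 + 3/9)) - 467 = 230*(-205 + (-2 + 3*(⅑))) - 467 = 230*(-205 + (-2 + ⅓)) - 467 = 230*(-205 - 5/3) - 467 = 230*(-620/3) - 467 = -142600/3 - 467 = -144001/3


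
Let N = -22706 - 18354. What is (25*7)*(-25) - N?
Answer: 36685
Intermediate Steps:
N = -41060
(25*7)*(-25) - N = (25*7)*(-25) - 1*(-41060) = 175*(-25) + 41060 = -4375 + 41060 = 36685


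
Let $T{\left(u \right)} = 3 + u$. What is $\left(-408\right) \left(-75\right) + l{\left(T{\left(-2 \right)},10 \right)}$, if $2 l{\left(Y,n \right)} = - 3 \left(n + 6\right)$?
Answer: $30576$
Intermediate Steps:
$l{\left(Y,n \right)} = -9 - \frac{3 n}{2}$ ($l{\left(Y,n \right)} = \frac{\left(-3\right) \left(n + 6\right)}{2} = \frac{\left(-3\right) \left(6 + n\right)}{2} = \frac{-18 - 3 n}{2} = -9 - \frac{3 n}{2}$)
$\left(-408\right) \left(-75\right) + l{\left(T{\left(-2 \right)},10 \right)} = \left(-408\right) \left(-75\right) - 24 = 30600 - 24 = 30576$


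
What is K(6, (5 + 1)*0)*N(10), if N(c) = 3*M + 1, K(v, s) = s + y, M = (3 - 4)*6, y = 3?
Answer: -51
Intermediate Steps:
M = -6 (M = -1*6 = -6)
K(v, s) = 3 + s (K(v, s) = s + 3 = 3 + s)
N(c) = -17 (N(c) = 3*(-6) + 1 = -18 + 1 = -17)
K(6, (5 + 1)*0)*N(10) = (3 + (5 + 1)*0)*(-17) = (3 + 6*0)*(-17) = (3 + 0)*(-17) = 3*(-17) = -51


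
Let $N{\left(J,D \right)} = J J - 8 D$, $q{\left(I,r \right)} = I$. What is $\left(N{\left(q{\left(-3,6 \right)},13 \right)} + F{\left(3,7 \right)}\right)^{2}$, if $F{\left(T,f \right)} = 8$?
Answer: $7569$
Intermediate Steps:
$N{\left(J,D \right)} = J^{2} - 8 D$
$\left(N{\left(q{\left(-3,6 \right)},13 \right)} + F{\left(3,7 \right)}\right)^{2} = \left(\left(\left(-3\right)^{2} - 104\right) + 8\right)^{2} = \left(\left(9 - 104\right) + 8\right)^{2} = \left(-95 + 8\right)^{2} = \left(-87\right)^{2} = 7569$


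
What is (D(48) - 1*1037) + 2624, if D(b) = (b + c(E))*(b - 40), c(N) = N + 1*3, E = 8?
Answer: 2059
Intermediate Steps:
c(N) = 3 + N (c(N) = N + 3 = 3 + N)
D(b) = (-40 + b)*(11 + b) (D(b) = (b + (3 + 8))*(b - 40) = (b + 11)*(-40 + b) = (11 + b)*(-40 + b) = (-40 + b)*(11 + b))
(D(48) - 1*1037) + 2624 = ((-440 + 48**2 - 29*48) - 1*1037) + 2624 = ((-440 + 2304 - 1392) - 1037) + 2624 = (472 - 1037) + 2624 = -565 + 2624 = 2059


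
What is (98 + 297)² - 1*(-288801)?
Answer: 444826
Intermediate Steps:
(98 + 297)² - 1*(-288801) = 395² + 288801 = 156025 + 288801 = 444826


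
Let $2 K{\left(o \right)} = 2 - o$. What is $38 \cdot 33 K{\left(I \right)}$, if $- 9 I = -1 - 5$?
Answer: $836$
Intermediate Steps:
$I = \frac{2}{3}$ ($I = - \frac{-1 - 5}{9} = \left(- \frac{1}{9}\right) \left(-6\right) = \frac{2}{3} \approx 0.66667$)
$K{\left(o \right)} = 1 - \frac{o}{2}$ ($K{\left(o \right)} = \frac{2 - o}{2} = 1 - \frac{o}{2}$)
$38 \cdot 33 K{\left(I \right)} = 38 \cdot 33 \left(1 - \frac{1}{3}\right) = 1254 \left(1 - \frac{1}{3}\right) = 1254 \cdot \frac{2}{3} = 836$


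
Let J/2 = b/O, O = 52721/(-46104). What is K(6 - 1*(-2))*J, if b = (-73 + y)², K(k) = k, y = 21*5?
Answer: -755367936/52721 ≈ -14328.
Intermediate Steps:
y = 105
b = 1024 (b = (-73 + 105)² = 32² = 1024)
O = -52721/46104 (O = 52721*(-1/46104) = -52721/46104 ≈ -1.1435)
J = -94420992/52721 (J = 2*(1024/(-52721/46104)) = 2*(1024*(-46104/52721)) = 2*(-47210496/52721) = -94420992/52721 ≈ -1791.0)
K(6 - 1*(-2))*J = (6 - 1*(-2))*(-94420992/52721) = (6 + 2)*(-94420992/52721) = 8*(-94420992/52721) = -755367936/52721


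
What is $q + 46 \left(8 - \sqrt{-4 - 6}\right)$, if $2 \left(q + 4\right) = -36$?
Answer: $346 - 46 i \sqrt{10} \approx 346.0 - 145.46 i$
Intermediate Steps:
$q = -22$ ($q = -4 + \frac{1}{2} \left(-36\right) = -4 - 18 = -22$)
$q + 46 \left(8 - \sqrt{-4 - 6}\right) = -22 + 46 \left(8 - \sqrt{-4 - 6}\right) = -22 + 46 \left(8 - \sqrt{-10}\right) = -22 + 46 \left(8 - i \sqrt{10}\right) = -22 + \left(368 - 46 i \sqrt{10}\right) = 346 - 46 i \sqrt{10}$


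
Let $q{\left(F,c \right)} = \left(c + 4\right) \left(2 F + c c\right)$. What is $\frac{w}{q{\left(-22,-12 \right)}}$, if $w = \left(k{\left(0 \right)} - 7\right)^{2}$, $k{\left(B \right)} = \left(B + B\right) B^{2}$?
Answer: $- \frac{49}{800} \approx -0.06125$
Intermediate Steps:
$k{\left(B \right)} = 2 B^{3}$ ($k{\left(B \right)} = 2 B B^{2} = 2 B^{3}$)
$q{\left(F,c \right)} = \left(4 + c\right) \left(c^{2} + 2 F\right)$ ($q{\left(F,c \right)} = \left(4 + c\right) \left(2 F + c^{2}\right) = \left(4 + c\right) \left(c^{2} + 2 F\right)$)
$w = 49$ ($w = \left(2 \cdot 0^{3} - 7\right)^{2} = \left(2 \cdot 0 - 7\right)^{2} = \left(0 - 7\right)^{2} = \left(-7\right)^{2} = 49$)
$\frac{w}{q{\left(-22,-12 \right)}} = \frac{49}{\left(-12\right)^{3} + 4 \left(-12\right)^{2} + 8 \left(-22\right) + 2 \left(-22\right) \left(-12\right)} = \frac{49}{-1728 + 4 \cdot 144 - 176 + 528} = \frac{49}{-1728 + 576 - 176 + 528} = \frac{49}{-800} = 49 \left(- \frac{1}{800}\right) = - \frac{49}{800}$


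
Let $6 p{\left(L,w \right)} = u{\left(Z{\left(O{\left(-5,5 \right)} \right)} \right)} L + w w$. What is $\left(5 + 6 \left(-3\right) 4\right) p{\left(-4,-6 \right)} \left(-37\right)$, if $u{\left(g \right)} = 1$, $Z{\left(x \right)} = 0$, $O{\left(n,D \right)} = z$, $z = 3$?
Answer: $\frac{39664}{3} \approx 13221.0$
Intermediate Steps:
$O{\left(n,D \right)} = 3$
$p{\left(L,w \right)} = \frac{L}{6} + \frac{w^{2}}{6}$ ($p{\left(L,w \right)} = \frac{1 L + w w}{6} = \frac{L + w^{2}}{6} = \frac{L}{6} + \frac{w^{2}}{6}$)
$\left(5 + 6 \left(-3\right) 4\right) p{\left(-4,-6 \right)} \left(-37\right) = \left(5 + 6 \left(-3\right) 4\right) \left(\frac{1}{6} \left(-4\right) + \frac{\left(-6\right)^{2}}{6}\right) \left(-37\right) = \left(5 - 72\right) \left(- \frac{2}{3} + \frac{1}{6} \cdot 36\right) \left(-37\right) = \left(5 - 72\right) \left(- \frac{2}{3} + 6\right) \left(-37\right) = \left(-67\right) \frac{16}{3} \left(-37\right) = \left(- \frac{1072}{3}\right) \left(-37\right) = \frac{39664}{3}$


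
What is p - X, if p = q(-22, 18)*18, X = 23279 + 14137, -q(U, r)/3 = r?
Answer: -38388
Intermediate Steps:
q(U, r) = -3*r
X = 37416
p = -972 (p = -3*18*18 = -54*18 = -972)
p - X = -972 - 1*37416 = -972 - 37416 = -38388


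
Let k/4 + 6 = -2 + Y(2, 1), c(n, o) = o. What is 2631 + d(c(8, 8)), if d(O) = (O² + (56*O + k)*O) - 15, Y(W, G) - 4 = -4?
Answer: 6008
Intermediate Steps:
Y(W, G) = 0 (Y(W, G) = 4 - 4 = 0)
k = -32 (k = -24 + 4*(-2 + 0) = -24 + 4*(-2) = -24 - 8 = -32)
d(O) = -15 + O² + O*(-32 + 56*O) (d(O) = (O² + (56*O - 32)*O) - 15 = (O² + (-32 + 56*O)*O) - 15 = (O² + O*(-32 + 56*O)) - 15 = -15 + O² + O*(-32 + 56*O))
2631 + d(c(8, 8)) = 2631 + (-15 - 32*8 + 57*8²) = 2631 + (-15 - 256 + 57*64) = 2631 + (-15 - 256 + 3648) = 2631 + 3377 = 6008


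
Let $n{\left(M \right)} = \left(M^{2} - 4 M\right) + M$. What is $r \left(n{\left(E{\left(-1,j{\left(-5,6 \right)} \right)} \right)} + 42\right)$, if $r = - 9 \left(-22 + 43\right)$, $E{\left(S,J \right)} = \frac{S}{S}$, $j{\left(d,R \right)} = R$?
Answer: $-7560$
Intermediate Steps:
$E{\left(S,J \right)} = 1$
$n{\left(M \right)} = M^{2} - 3 M$
$r = -189$ ($r = \left(-9\right) 21 = -189$)
$r \left(n{\left(E{\left(-1,j{\left(-5,6 \right)} \right)} \right)} + 42\right) = - 189 \left(1 \left(-3 + 1\right) + 42\right) = - 189 \left(1 \left(-2\right) + 42\right) = - 189 \left(-2 + 42\right) = \left(-189\right) 40 = -7560$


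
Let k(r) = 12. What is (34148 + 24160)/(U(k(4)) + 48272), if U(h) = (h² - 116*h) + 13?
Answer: 19436/15679 ≈ 1.2396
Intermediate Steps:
U(h) = 13 + h² - 116*h
(34148 + 24160)/(U(k(4)) + 48272) = (34148 + 24160)/((13 + 12² - 116*12) + 48272) = 58308/((13 + 144 - 1392) + 48272) = 58308/(-1235 + 48272) = 58308/47037 = 58308*(1/47037) = 19436/15679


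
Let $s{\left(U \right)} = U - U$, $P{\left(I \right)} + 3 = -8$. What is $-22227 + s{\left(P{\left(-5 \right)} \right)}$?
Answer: $-22227$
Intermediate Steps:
$P{\left(I \right)} = -11$ ($P{\left(I \right)} = -3 - 8 = -11$)
$s{\left(U \right)} = 0$
$-22227 + s{\left(P{\left(-5 \right)} \right)} = -22227 + 0 = -22227$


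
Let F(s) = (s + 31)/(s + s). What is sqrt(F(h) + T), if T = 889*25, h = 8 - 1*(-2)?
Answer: sqrt(2222705)/10 ≈ 149.09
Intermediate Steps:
h = 10 (h = 8 + 2 = 10)
T = 22225
F(s) = (31 + s)/(2*s) (F(s) = (31 + s)/((2*s)) = (31 + s)*(1/(2*s)) = (31 + s)/(2*s))
sqrt(F(h) + T) = sqrt((1/2)*(31 + 10)/10 + 22225) = sqrt((1/2)*(1/10)*41 + 22225) = sqrt(41/20 + 22225) = sqrt(444541/20) = sqrt(2222705)/10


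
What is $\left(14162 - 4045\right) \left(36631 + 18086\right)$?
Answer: $553571889$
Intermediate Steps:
$\left(14162 - 4045\right) \left(36631 + 18086\right) = 10117 \cdot 54717 = 553571889$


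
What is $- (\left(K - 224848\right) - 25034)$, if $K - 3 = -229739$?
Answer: $479618$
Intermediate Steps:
$K = -229736$ ($K = 3 - 229739 = -229736$)
$- (\left(K - 224848\right) - 25034) = - (\left(-229736 - 224848\right) - 25034) = - (-454584 - 25034) = \left(-1\right) \left(-479618\right) = 479618$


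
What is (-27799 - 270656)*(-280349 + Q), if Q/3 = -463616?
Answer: 498777100635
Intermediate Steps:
Q = -1390848 (Q = 3*(-463616) = -1390848)
(-27799 - 270656)*(-280349 + Q) = (-27799 - 270656)*(-280349 - 1390848) = -298455*(-1671197) = 498777100635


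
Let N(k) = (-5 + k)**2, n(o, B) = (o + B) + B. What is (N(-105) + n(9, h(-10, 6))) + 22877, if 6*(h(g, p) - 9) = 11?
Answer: 105023/3 ≈ 35008.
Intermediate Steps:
h(g, p) = 65/6 (h(g, p) = 9 + (1/6)*11 = 9 + 11/6 = 65/6)
n(o, B) = o + 2*B (n(o, B) = (B + o) + B = o + 2*B)
(N(-105) + n(9, h(-10, 6))) + 22877 = ((-5 - 105)**2 + (9 + 2*(65/6))) + 22877 = ((-110)**2 + (9 + 65/3)) + 22877 = (12100 + 92/3) + 22877 = 36392/3 + 22877 = 105023/3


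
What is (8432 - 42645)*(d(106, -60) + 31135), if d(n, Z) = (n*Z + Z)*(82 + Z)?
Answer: 3767022365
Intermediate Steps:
d(n, Z) = (82 + Z)*(Z + Z*n) (d(n, Z) = (Z*n + Z)*(82 + Z) = (Z + Z*n)*(82 + Z) = (82 + Z)*(Z + Z*n))
(8432 - 42645)*(d(106, -60) + 31135) = (8432 - 42645)*(-60*(82 - 60 + 82*106 - 60*106) + 31135) = -34213*(-60*(82 - 60 + 8692 - 6360) + 31135) = -34213*(-60*2354 + 31135) = -34213*(-141240 + 31135) = -34213*(-110105) = 3767022365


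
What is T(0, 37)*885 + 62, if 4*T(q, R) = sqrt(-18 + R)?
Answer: 62 + 885*sqrt(19)/4 ≈ 1026.4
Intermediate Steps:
T(q, R) = sqrt(-18 + R)/4
T(0, 37)*885 + 62 = (sqrt(-18 + 37)/4)*885 + 62 = (sqrt(19)/4)*885 + 62 = 885*sqrt(19)/4 + 62 = 62 + 885*sqrt(19)/4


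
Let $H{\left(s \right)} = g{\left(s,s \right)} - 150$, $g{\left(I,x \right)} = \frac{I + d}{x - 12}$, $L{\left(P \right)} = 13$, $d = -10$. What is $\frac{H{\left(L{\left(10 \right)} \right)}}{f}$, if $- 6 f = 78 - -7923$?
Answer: $\frac{14}{127} \approx 0.11024$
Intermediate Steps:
$g{\left(I,x \right)} = \frac{-10 + I}{-12 + x}$ ($g{\left(I,x \right)} = \frac{I - 10}{x - 12} = \frac{-10 + I}{-12 + x}$)
$H{\left(s \right)} = -150 + \frac{-10 + s}{-12 + s}$ ($H{\left(s \right)} = \frac{-10 + s}{-12 + s} - 150 = -150 + \frac{-10 + s}{-12 + s}$)
$f = - \frac{2667}{2}$ ($f = - \frac{78 - -7923}{6} = - \frac{78 + 7923}{6} = \left(- \frac{1}{6}\right) 8001 = - \frac{2667}{2} \approx -1333.5$)
$\frac{H{\left(L{\left(10 \right)} \right)}}{f} = \frac{\frac{1}{-12 + 13} \left(1790 - 1937\right)}{- \frac{2667}{2}} = \frac{1790 - 1937}{1} \left(- \frac{2}{2667}\right) = 1 \left(-147\right) \left(- \frac{2}{2667}\right) = \left(-147\right) \left(- \frac{2}{2667}\right) = \frac{14}{127}$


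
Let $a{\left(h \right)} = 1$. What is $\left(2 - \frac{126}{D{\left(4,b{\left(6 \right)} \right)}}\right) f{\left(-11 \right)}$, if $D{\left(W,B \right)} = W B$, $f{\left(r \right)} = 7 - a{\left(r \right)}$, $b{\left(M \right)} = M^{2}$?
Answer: $\frac{27}{4} \approx 6.75$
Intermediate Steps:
$f{\left(r \right)} = 6$ ($f{\left(r \right)} = 7 - 1 = 6$)
$D{\left(W,B \right)} = B W$
$\left(2 - \frac{126}{D{\left(4,b{\left(6 \right)} \right)}}\right) f{\left(-11 \right)} = \left(2 - \frac{126}{6^{2} \cdot 4}\right) 6 = \left(2 - \frac{126}{36 \cdot 4}\right) 6 = \left(2 - \frac{126}{144}\right) 6 = \left(2 - \frac{7}{8}\right) 6 = \frac{9}{8} \cdot 6 = \frac{27}{4}$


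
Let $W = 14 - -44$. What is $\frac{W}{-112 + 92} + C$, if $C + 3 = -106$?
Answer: $- \frac{1119}{10} \approx -111.9$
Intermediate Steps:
$C = -109$ ($C = -3 - 106 = -109$)
$W = 58$ ($W = 14 + 44 = 58$)
$\frac{W}{-112 + 92} + C = \frac{58}{-112 + 92} - 109 = \frac{58}{-20} - 109 = 58 \left(- \frac{1}{20}\right) - 109 = - \frac{29}{10} - 109 = - \frac{1119}{10}$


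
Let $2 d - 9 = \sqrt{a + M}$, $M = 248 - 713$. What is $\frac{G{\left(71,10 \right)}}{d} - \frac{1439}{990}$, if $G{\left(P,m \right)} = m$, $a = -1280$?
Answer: $- \frac{111337}{82170} - \frac{10 i \sqrt{1745}}{913} \approx -1.355 - 0.45754 i$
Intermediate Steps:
$M = -465$
$d = \frac{9}{2} + \frac{i \sqrt{1745}}{2}$ ($d = \frac{9}{2} + \frac{\sqrt{-1280 - 465}}{2} = \frac{9}{2} + \frac{\sqrt{-1745}}{2} = \frac{9}{2} + \frac{i \sqrt{1745}}{2} \approx 4.5 + 20.887 i$)
$\frac{G{\left(71,10 \right)}}{d} - \frac{1439}{990} = \frac{10}{\frac{9}{2} + \frac{i \sqrt{1745}}{2}} - \frac{1439}{990} = - \frac{1439}{990} + \frac{10}{\frac{9}{2} + \frac{i \sqrt{1745}}{2}}$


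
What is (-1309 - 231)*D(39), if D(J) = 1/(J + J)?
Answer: -770/39 ≈ -19.744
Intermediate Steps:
D(J) = 1/(2*J)
(-1309 - 231)*D(39) = (-1309 - 231)*((½)/39) = -770/39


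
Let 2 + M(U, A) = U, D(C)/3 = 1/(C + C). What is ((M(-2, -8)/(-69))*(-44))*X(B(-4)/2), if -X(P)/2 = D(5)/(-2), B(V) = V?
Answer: -88/115 ≈ -0.76522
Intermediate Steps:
D(C) = 3/(2*C) (D(C) = 3/(C + C) = 3/((2*C)) = 3*(1/(2*C)) = 3/(2*C))
M(U, A) = -2 + U
X(P) = 3/10 (X(P) = -2*(3/2)/5/(-2) = -2*(3/2)*(⅕)*(-1)/2 = -3*(-1)/(5*2) = -2*(-3/20) = 3/10)
((M(-2, -8)/(-69))*(-44))*X(B(-4)/2) = (((-2 - 2)/(-69))*(-44))*(3/10) = (-4*(-1/69)*(-44))*(3/10) = ((4/69)*(-44))*(3/10) = -176/69*3/10 = -88/115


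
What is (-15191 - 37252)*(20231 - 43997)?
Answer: 1246360338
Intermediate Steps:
(-15191 - 37252)*(20231 - 43997) = -52443*(-23766) = 1246360338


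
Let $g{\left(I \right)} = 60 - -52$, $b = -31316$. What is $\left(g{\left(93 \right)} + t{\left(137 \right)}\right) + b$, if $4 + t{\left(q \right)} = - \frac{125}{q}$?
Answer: $- \frac{4275621}{137} \approx -31209.0$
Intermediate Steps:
$t{\left(q \right)} = -4 - \frac{125}{q}$
$g{\left(I \right)} = 112$ ($g{\left(I \right)} = 60 + 52 = 112$)
$\left(g{\left(93 \right)} + t{\left(137 \right)}\right) + b = \left(112 - \left(4 + \frac{125}{137}\right)\right) - 31316 = \left(112 - \frac{673}{137}\right) - 31316 = \frac{14671}{137} - 31316 = - \frac{4275621}{137}$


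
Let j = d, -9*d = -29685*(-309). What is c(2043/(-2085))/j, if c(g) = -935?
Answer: 187/203837 ≈ 0.00091740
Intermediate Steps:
d = -1019185 (d = -(-9895)*(-309)/3 = -1/9*9172665 = -1019185)
j = -1019185
c(2043/(-2085))/j = -935/(-1019185) = -935*(-1/1019185) = 187/203837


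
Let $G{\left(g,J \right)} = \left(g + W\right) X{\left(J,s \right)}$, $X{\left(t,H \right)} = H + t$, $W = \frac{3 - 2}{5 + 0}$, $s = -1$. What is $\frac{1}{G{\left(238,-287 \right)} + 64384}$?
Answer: $- \frac{5}{21088} \approx -0.0002371$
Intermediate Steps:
$W = \frac{1}{5}$ ($W = 1 \cdot \frac{1}{5} = \frac{1}{5} \approx 0.2$)
$G{\left(g,J \right)} = \left(-1 + J\right) \left(\frac{1}{5} + g\right)$ ($G{\left(g,J \right)} = \left(g + \frac{1}{5}\right) \left(-1 + J\right) = \left(\frac{1}{5} + g\right) \left(-1 + J\right) = \left(-1 + J\right) \left(\frac{1}{5} + g\right)$)
$\frac{1}{G{\left(238,-287 \right)} + 64384} = \frac{1}{\frac{\left(1 + 5 \cdot 238\right) \left(-1 - 287\right)}{5} + 64384} = \frac{1}{\frac{1}{5} \left(1 + 1190\right) \left(-288\right) + 64384} = \frac{1}{\frac{1}{5} \cdot 1191 \left(-288\right) + 64384} = \frac{1}{- \frac{343008}{5} + 64384} = \frac{1}{- \frac{21088}{5}} = - \frac{5}{21088}$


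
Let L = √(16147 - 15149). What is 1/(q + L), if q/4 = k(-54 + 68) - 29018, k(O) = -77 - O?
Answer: -58218/6778670549 - √998/13557341098 ≈ -8.5907e-6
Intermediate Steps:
L = √998 ≈ 31.591
q = -116436 (q = 4*((-77 - (-54 + 68)) - 29018) = 4*((-77 - 1*14) - 29018) = 4*((-77 - 14) - 29018) = 4*(-91 - 29018) = 4*(-29109) = -116436)
1/(q + L) = 1/(-116436 + √998)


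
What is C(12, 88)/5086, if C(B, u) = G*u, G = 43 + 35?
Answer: 3432/2543 ≈ 1.3496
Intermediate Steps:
G = 78
C(B, u) = 78*u
C(12, 88)/5086 = (78*88)/5086 = 6864*(1/5086) = 3432/2543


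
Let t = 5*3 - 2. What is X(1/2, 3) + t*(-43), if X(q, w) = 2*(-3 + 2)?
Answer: -561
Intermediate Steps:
X(q, w) = -2 (X(q, w) = 2*(-1) = -2)
t = 13 (t = 15 - 2 = 13)
X(1/2, 3) + t*(-43) = -2 + 13*(-43) = -2 - 559 = -561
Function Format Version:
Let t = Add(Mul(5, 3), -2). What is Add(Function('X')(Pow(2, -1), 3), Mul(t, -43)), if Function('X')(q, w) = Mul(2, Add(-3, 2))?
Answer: -561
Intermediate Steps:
Function('X')(q, w) = -2 (Function('X')(q, w) = Mul(2, -1) = -2)
t = 13 (t = Add(15, -2) = 13)
Add(Function('X')(Pow(2, -1), 3), Mul(t, -43)) = Add(-2, Mul(13, -43)) = Add(-2, -559) = -561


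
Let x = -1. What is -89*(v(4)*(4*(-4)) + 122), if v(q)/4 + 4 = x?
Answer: -39338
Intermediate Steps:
v(q) = -20 (v(q) = -16 + 4*(-1) = -16 - 4 = -20)
-89*(v(4)*(4*(-4)) + 122) = -89*(-80*(-4) + 122) = -89*(-20*(-16) + 122) = -89*(320 + 122) = -89*442 = -39338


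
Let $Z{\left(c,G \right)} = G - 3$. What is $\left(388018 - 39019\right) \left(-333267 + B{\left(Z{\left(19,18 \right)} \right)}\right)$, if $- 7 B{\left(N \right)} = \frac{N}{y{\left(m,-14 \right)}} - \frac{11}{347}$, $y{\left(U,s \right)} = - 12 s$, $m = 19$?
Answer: $- \frac{2260133055801639}{19432} \approx -1.1631 \cdot 10^{11}$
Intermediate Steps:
$Z{\left(c,G \right)} = -3 + G$
$B{\left(N \right)} = \frac{11}{2429} - \frac{N}{1176}$ ($B{\left(N \right)} = - \frac{\frac{N}{\left(-12\right) \left(-14\right)} - \frac{11}{347}}{7} = - \frac{\frac{N}{168} - \frac{11}{347}}{7} = - \frac{- \frac{11}{347} + \frac{N}{168}}{7} = \frac{11}{2429} - \frac{N}{1176}$)
$\left(388018 - 39019\right) \left(-333267 + B{\left(Z{\left(19,18 \right)} \right)}\right) = \left(388018 - 39019\right) \left(-333267 + \left(\frac{11}{2429} - \frac{-3 + 18}{1176}\right)\right) = 348999 \left(-333267 + \left(\frac{11}{2429} - \frac{5}{392}\right)\right) = 348999 \left(-333267 - \frac{1119}{136024}\right) = 348999 \left(- \frac{45332311527}{136024}\right) = - \frac{2260133055801639}{19432}$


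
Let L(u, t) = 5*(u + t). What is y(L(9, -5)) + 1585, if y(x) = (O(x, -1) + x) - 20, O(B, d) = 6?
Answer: 1591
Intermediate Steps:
L(u, t) = 5*t + 5*u (L(u, t) = 5*(t + u) = 5*t + 5*u)
y(x) = -14 + x (y(x) = (6 + x) - 20 = -14 + x)
y(L(9, -5)) + 1585 = (-14 + (5*(-5) + 5*9)) + 1585 = (-14 + (-25 + 45)) + 1585 = (-14 + 20) + 1585 = 6 + 1585 = 1591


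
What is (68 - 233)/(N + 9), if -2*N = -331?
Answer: -330/349 ≈ -0.94556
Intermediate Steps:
N = 331/2 (N = -½*(-331) = 331/2 ≈ 165.50)
(68 - 233)/(N + 9) = (68 - 233)/(331/2 + 9) = -165/349/2 = -165*2/349 = -330/349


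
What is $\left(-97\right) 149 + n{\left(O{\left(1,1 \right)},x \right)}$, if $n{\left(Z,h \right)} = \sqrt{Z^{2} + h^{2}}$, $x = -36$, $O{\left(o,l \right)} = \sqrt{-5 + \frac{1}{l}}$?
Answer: $-14453 + 2 \sqrt{323} \approx -14417.0$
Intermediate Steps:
$\left(-97\right) 149 + n{\left(O{\left(1,1 \right)},x \right)} = \left(-97\right) 149 + \sqrt{\left(\sqrt{-5 + 1^{-1}}\right)^{2} + \left(-36\right)^{2}} = -14453 + \sqrt{\left(\sqrt{-5 + 1}\right)^{2} + 1296} = -14453 + \sqrt{\left(\sqrt{-4}\right)^{2} + 1296} = -14453 + \sqrt{\left(2 i\right)^{2} + 1296} = -14453 + \sqrt{-4 + 1296} = -14453 + \sqrt{1292} = -14453 + 2 \sqrt{323}$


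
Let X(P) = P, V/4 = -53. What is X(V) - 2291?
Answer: -2503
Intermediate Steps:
V = -212 (V = 4*(-53) = -212)
X(V) - 2291 = -212 - 2291 = -2503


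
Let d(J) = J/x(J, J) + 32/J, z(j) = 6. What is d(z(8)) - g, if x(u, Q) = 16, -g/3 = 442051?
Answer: 31827809/24 ≈ 1.3262e+6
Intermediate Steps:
g = -1326153 (g = -3*442051 = -1326153)
d(J) = 32/J + J/16 (d(J) = J/16 + 32/J = 32/J + J/16)
d(z(8)) - g = (32/6 + (1/16)*6) - 1*(-1326153) = (32*(1/6) + 3/8) + 1326153 = (16/3 + 3/8) + 1326153 = 137/24 + 1326153 = 31827809/24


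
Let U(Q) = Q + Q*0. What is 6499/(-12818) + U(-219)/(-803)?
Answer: -33035/140998 ≈ -0.23429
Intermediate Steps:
U(Q) = Q (U(Q) = Q + 0 = Q)
6499/(-12818) + U(-219)/(-803) = 6499/(-12818) - 219/(-803) = 6499*(-1/12818) - 219*(-1/803) = -6499/12818 + 3/11 = -33035/140998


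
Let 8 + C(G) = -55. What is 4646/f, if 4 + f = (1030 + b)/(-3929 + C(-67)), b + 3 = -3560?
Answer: -18546832/13435 ≈ -1380.5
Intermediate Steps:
b = -3563 (b = -3 - 3560 = -3563)
C(G) = -63 (C(G) = -8 - 55 = -63)
f = -13435/3992 (f = -4 + (1030 - 3563)/(-3929 - 63) = -4 - 2533/(-3992) = -4 - 2533*(-1/3992) = -4 + 2533/3992 = -13435/3992 ≈ -3.3655)
4646/f = 4646/(-13435/3992) = 4646*(-3992/13435) = -18546832/13435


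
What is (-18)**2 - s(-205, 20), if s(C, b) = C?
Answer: 529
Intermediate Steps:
(-18)**2 - s(-205, 20) = (-18)**2 - 1*(-205) = 324 + 205 = 529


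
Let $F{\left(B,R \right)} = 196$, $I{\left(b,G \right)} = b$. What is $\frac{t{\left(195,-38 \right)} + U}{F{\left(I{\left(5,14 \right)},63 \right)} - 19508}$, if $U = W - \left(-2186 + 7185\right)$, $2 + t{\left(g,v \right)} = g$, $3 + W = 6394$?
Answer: $- \frac{1585}{19312} \approx -0.082073$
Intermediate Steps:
$W = 6391$ ($W = -3 + 6394 = 6391$)
$t{\left(g,v \right)} = -2 + g$
$U = 1392$ ($U = 6391 - \left(-2186 + 7185\right) = 6391 - 4999 = 1392$)
$\frac{t{\left(195,-38 \right)} + U}{F{\left(I{\left(5,14 \right)},63 \right)} - 19508} = \frac{\left(-2 + 195\right) + 1392}{196 - 19508} = \frac{193 + 1392}{-19312} = 1585 \left(- \frac{1}{19312}\right) = - \frac{1585}{19312}$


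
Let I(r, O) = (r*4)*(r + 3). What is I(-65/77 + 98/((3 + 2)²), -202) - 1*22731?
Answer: -83955553811/3705625 ≈ -22656.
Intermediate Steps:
I(r, O) = 4*r*(3 + r) (I(r, O) = (4*r)*(3 + r) = 4*r*(3 + r))
I(-65/77 + 98/((3 + 2)²), -202) - 1*22731 = 4*(-65/77 + 98/((3 + 2)²))*(3 + (-65/77 + 98/((3 + 2)²))) - 1*22731 = 4*(-65*1/77 + 98/(5²))*(3 + (-65*1/77 + 98/(5²))) - 22731 = 4*(-65/77 + 98/25)*(3 + (-65/77 + 98/25)) - 22731 = 4*(5921/1925)*(3 + 5921/1925) - 22731 = 4*(5921/1925)*(11696/1925) - 22731 = 277008064/3705625 - 22731 = -83955553811/3705625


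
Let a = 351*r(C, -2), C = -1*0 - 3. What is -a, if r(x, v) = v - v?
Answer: 0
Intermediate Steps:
C = -3 (C = 0 - 3 = -3)
r(x, v) = 0
a = 0 (a = 351*0 = 0)
-a = -1*0 = 0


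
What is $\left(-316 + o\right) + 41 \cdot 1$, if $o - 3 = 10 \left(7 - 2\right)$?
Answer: $-222$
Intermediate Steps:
$o = 53$ ($o = 3 + 10 \left(7 - 2\right) = 3 + 10 \cdot 5 = 3 + 50 = 53$)
$\left(-316 + o\right) + 41 \cdot 1 = \left(-316 + 53\right) + 41 \cdot 1 = -263 + 41 = -222$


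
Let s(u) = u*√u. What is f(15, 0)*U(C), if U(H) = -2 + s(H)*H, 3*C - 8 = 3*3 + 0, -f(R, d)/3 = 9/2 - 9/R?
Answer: 117/5 - 3757*√51/30 ≈ -870.95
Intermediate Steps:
f(R, d) = -27/2 + 27/R (f(R, d) = -3*(9/2 - 9/R) = -27/2 + 27/R)
s(u) = u^(3/2)
C = 17/3 (C = 8/3 + (3*3 + 0)/3 = 8/3 + (9 + 0)/3 = 8/3 + (⅓)*9 = 8/3 + 3 = 17/3 ≈ 5.6667)
U(H) = -2 + H^(5/2) (U(H) = -2 + H^(3/2)*H = -2 + H^(5/2))
f(15, 0)*U(C) = (-27/2 + 27/15)*(-2 + (17/3)^(5/2)) = (-27/2 + 27*(1/15))*(-2 + 289*√51/27) = (-27/2 + 9/5)*(-2 + 289*√51/27) = -117*(-2 + 289*√51/27)/10 = 117/5 - 3757*√51/30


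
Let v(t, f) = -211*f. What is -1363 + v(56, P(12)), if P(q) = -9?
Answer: 536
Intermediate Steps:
-1363 + v(56, P(12)) = -1363 - 211*(-9) = -1363 + 1899 = 536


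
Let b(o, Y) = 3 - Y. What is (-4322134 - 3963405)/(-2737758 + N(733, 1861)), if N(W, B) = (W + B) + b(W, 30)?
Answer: 8285539/2735191 ≈ 3.0292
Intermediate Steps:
N(W, B) = -27 + B + W (N(W, B) = (W + B) + (3 - 1*30) = (B + W) + (3 - 30) = (B + W) - 27 = -27 + B + W)
(-4322134 - 3963405)/(-2737758 + N(733, 1861)) = (-4322134 - 3963405)/(-2737758 + (-27 + 1861 + 733)) = -8285539/(-2737758 + 2567) = -8285539/(-2735191) = -8285539*(-1/2735191) = 8285539/2735191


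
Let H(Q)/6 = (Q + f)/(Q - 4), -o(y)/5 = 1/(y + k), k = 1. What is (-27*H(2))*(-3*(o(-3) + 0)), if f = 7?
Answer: -10935/2 ≈ -5467.5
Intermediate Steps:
o(y) = -5/(1 + y) (o(y) = -5/(y + 1) = -5/(1 + y))
H(Q) = 6*(7 + Q)/(-4 + Q) (H(Q) = 6*((Q + 7)/(Q - 4)) = 6*((7 + Q)/(-4 + Q)) = 6*(7 + Q)/(-4 + Q))
(-27*H(2))*(-3*(o(-3) + 0)) = (-162*(7 + 2)/(-4 + 2))*(-3*(-5/(1 - 3) + 0)) = (-162*9/(-2))*(-3*(-5/(-2) + 0)) = (-162*(-1)*9/2)*(-3*(-5*(-1/2) + 0)) = (-27*(-27))*(-3*(5/2 + 0)) = 729*(-3*5/2) = 729*(-15/2) = -10935/2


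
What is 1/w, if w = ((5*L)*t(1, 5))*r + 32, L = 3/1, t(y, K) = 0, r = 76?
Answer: 1/32 ≈ 0.031250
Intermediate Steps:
L = 3 (L = 3*1 = 3)
w = 32 (w = ((5*3)*0)*76 + 32 = (15*0)*76 + 32 = 0*76 + 32 = 0 + 32 = 32)
1/w = 1/32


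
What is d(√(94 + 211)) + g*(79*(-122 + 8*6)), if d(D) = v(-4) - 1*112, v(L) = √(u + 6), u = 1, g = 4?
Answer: -23496 + √7 ≈ -23493.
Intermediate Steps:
v(L) = √7 (v(L) = √(1 + 6) = √7)
d(D) = -112 + √7 (d(D) = √7 - 1*112 = √7 - 112 = -112 + √7)
d(√(94 + 211)) + g*(79*(-122 + 8*6)) = (-112 + √7) + 4*(79*(-122 + 8*6)) = (-112 + √7) + 4*(79*(-122 + 48)) = (-112 + √7) + 4*(79*(-74)) = (-112 + √7) + 4*(-5846) = (-112 + √7) - 23384 = -23496 + √7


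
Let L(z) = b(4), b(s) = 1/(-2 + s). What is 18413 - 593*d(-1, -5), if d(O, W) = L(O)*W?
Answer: 39791/2 ≈ 19896.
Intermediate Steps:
L(z) = 1/2 (L(z) = 1/(-2 + 4) = 1/2)
d(O, W) = W/2
18413 - 593*d(-1, -5) = 18413 - 593*(-5)/2 = 18413 - 593*(-5/2) = 18413 + 2965/2 = 39791/2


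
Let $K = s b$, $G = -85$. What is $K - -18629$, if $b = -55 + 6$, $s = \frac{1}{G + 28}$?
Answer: $\frac{1061902}{57} \approx 18630.0$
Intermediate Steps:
$s = - \frac{1}{57}$ ($s = \frac{1}{-85 + 28} = \frac{1}{-57} = - \frac{1}{57} \approx -0.017544$)
$b = -49$
$K = \frac{49}{57}$ ($K = \left(- \frac{1}{57}\right) \left(-49\right) = \frac{49}{57} \approx 0.85965$)
$K - -18629 = \frac{49}{57} - -18629 = \frac{49}{57} + 18629 = \frac{1061902}{57}$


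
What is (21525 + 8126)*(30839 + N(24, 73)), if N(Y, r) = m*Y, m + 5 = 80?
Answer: 967778989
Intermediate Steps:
m = 75 (m = -5 + 80 = 75)
N(Y, r) = 75*Y
(21525 + 8126)*(30839 + N(24, 73)) = (21525 + 8126)*(30839 + 75*24) = 29651*(30839 + 1800) = 29651*32639 = 967778989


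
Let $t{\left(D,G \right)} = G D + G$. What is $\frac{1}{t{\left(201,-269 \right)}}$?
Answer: $- \frac{1}{54338} \approx -1.8403 \cdot 10^{-5}$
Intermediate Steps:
$t{\left(D,G \right)} = G + D G$ ($t{\left(D,G \right)} = D G + G = G + D G$)
$\frac{1}{t{\left(201,-269 \right)}} = \frac{1}{\left(-269\right) \left(1 + 201\right)} = \frac{1}{\left(-269\right) 202} = \frac{1}{-54338} = - \frac{1}{54338}$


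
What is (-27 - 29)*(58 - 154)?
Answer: 5376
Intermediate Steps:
(-27 - 29)*(58 - 154) = -56*(-96) = 5376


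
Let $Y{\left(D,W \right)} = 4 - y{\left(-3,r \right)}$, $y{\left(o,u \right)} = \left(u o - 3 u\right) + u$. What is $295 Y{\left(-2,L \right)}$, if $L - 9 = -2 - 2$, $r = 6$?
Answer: $10030$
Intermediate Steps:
$y{\left(o,u \right)} = - 2 u + o u$ ($y{\left(o,u \right)} = \left(o u - 3 u\right) + u = \left(- 3 u + o u\right) + u = - 2 u + o u$)
$L = 5$ ($L = 9 - 4 = 5$)
$Y{\left(D,W \right)} = 34$ ($Y{\left(D,W \right)} = 4 - 6 \left(-2 - 3\right) = 4 - 6 \left(-5\right) = 4 - -30 = 4 + 30 = 34$)
$295 Y{\left(-2,L \right)} = 295 \cdot 34 = 10030$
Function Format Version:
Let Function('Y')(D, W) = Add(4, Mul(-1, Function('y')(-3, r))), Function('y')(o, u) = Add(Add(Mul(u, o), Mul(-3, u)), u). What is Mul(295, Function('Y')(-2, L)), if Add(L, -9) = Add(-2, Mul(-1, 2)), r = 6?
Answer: 10030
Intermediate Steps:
Function('y')(o, u) = Add(Mul(-2, u), Mul(o, u)) (Function('y')(o, u) = Add(Add(Mul(o, u), Mul(-3, u)), u) = Add(Add(Mul(-3, u), Mul(o, u)), u) = Add(Mul(-2, u), Mul(o, u)))
L = 5 (L = Add(9, Add(-2, Mul(-1, 2))) = Add(9, Add(-2, -2)) = Add(9, -4) = 5)
Function('Y')(D, W) = 34 (Function('Y')(D, W) = Add(4, Mul(-1, Mul(6, Add(-2, -3)))) = Add(4, Mul(-1, Mul(6, -5))) = Add(4, Mul(-1, -30)) = Add(4, 30) = 34)
Mul(295, Function('Y')(-2, L)) = Mul(295, 34) = 10030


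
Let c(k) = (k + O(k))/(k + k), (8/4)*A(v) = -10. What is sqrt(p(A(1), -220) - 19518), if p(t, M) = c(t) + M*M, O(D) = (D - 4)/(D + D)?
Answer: sqrt(2888241)/10 ≈ 169.95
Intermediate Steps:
A(v) = -5 (A(v) = (1/2)*(-10) = -5)
O(D) = (-4 + D)/(2*D) (O(D) = (-4 + D)/((2*D)) = (-4 + D)*(1/(2*D)) = (-4 + D)/(2*D))
c(k) = (k + (-4 + k)/(2*k))/(2*k) (c(k) = (k + (-4 + k)/(2*k))/(k + k) = (k + (-4 + k)/(2*k))/((2*k)) = (k + (-4 + k)/(2*k))*(1/(2*k)) = (k + (-4 + k)/(2*k))/(2*k))
p(t, M) = M**2 + (-4 + t + 2*t**2)/(4*t**2) (p(t, M) = (-4 + t + 2*t**2)/(4*t**2) + M*M = (-4 + t + 2*t**2)/(4*t**2) + M**2 = M**2 + (-4 + t + 2*t**2)/(4*t**2))
sqrt(p(A(1), -220) - 19518) = sqrt((1/2 + (-220)**2 - 1/(-5)**2 + (1/4)/(-5)) - 19518) = sqrt((1/2 + 48400 - 1*1/25 + (1/4)*(-1/5)) - 19518) = sqrt((1/2 + 48400 - 1/25 - 1/20) - 19518) = sqrt(4840041/100 - 19518) = sqrt(2888241/100) = sqrt(2888241)/10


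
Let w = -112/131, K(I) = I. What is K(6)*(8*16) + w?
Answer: 100496/131 ≈ 767.14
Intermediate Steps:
w = -112/131 (w = -112*1/131 = -112/131 ≈ -0.85496)
K(6)*(8*16) + w = 6*(8*16) - 112/131 = 6*128 - 112/131 = 768 - 112/131 = 100496/131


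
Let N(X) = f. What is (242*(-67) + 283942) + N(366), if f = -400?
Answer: 267328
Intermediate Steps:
N(X) = -400
(242*(-67) + 283942) + N(366) = (242*(-67) + 283942) - 400 = (-16214 + 283942) - 400 = 267728 - 400 = 267328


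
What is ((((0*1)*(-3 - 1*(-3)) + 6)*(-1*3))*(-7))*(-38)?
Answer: -4788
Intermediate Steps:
((((0*1)*(-3 - 1*(-3)) + 6)*(-1*3))*(-7))*(-38) = (((0*(-3 + 3) + 6)*(-3))*(-7))*(-38) = (((0*0 + 6)*(-3))*(-7))*(-38) = (((0 + 6)*(-3))*(-7))*(-38) = ((6*(-3))*(-7))*(-38) = -18*(-7)*(-38) = 126*(-38) = -4788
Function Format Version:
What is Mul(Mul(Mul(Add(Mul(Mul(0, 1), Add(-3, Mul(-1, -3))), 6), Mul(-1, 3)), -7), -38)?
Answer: -4788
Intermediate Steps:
Mul(Mul(Mul(Add(Mul(Mul(0, 1), Add(-3, Mul(-1, -3))), 6), Mul(-1, 3)), -7), -38) = Mul(Mul(Mul(Add(Mul(0, Add(-3, 3)), 6), -3), -7), -38) = Mul(Mul(Mul(Add(Mul(0, 0), 6), -3), -7), -38) = Mul(Mul(Mul(Add(0, 6), -3), -7), -38) = Mul(Mul(Mul(6, -3), -7), -38) = Mul(Mul(-18, -7), -38) = Mul(126, -38) = -4788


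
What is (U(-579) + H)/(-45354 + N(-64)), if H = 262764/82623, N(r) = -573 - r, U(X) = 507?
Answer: -14050875/1263112883 ≈ -0.011124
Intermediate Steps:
H = 87588/27541 (H = 262764*(1/82623) = 87588/27541 ≈ 3.1803)
(U(-579) + H)/(-45354 + N(-64)) = (507 + 87588/27541)/(-45354 + (-573 - 1*(-64))) = 14050875/(27541*(-45354 + (-573 + 64))) = 14050875/(27541*(-45354 - 509)) = (14050875/27541)/(-45863) = (14050875/27541)*(-1/45863) = -14050875/1263112883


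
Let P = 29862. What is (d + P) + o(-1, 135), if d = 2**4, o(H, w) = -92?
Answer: 29786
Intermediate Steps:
d = 16
(d + P) + o(-1, 135) = (16 + 29862) - 92 = 29878 - 92 = 29786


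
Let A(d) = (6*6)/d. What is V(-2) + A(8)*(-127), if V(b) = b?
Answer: -1147/2 ≈ -573.50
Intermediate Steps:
A(d) = 36/d
V(-2) + A(8)*(-127) = -2 + (36/8)*(-127) = -2 + (36*(1/8))*(-127) = -2 + (9/2)*(-127) = -2 - 1143/2 = -1147/2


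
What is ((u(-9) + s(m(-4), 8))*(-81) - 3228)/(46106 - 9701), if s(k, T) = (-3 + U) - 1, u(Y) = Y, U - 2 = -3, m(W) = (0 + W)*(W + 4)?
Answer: -698/12135 ≈ -0.057520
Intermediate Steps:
m(W) = W*(4 + W)
U = -1 (U = 2 - 3 = -1)
s(k, T) = -5 (s(k, T) = (-3 - 1) - 1 = -4 - 1 = -5)
((u(-9) + s(m(-4), 8))*(-81) - 3228)/(46106 - 9701) = ((-9 - 5)*(-81) - 3228)/(46106 - 9701) = (-14*(-81) - 3228)/36405 = (1134 - 3228)*(1/36405) = -2094*1/36405 = -698/12135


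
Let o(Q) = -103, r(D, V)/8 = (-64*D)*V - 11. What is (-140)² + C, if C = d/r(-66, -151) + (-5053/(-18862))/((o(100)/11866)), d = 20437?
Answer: 96998474224321939/4956707633240 ≈ 19569.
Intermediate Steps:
r(D, V) = -88 - 512*D*V (r(D, V) = 8*((-64*D)*V - 11) = 8*(-64*D*V - 11) = 8*(-11 - 64*D*V) = -88 - 512*D*V)
C = -152995387182061/4956707633240 (C = 20437/(-88 - 512*(-66)*(-151)) + (-5053/(-18862))/((-103/11866)) = 20437/(-88 - 5102592) + (-5053*(-1/18862))/((-103*1/11866)) = 20437/(-5102680) + 5053/(18862*(-103/11866)) = 20437*(-1/5102680) + (5053/18862)*(-11866/103) = -20437/5102680 - 29979449/971393 = -152995387182061/4956707633240 ≈ -30.866)
(-140)² + C = (-140)² - 152995387182061/4956707633240 = 19600 - 152995387182061/4956707633240 = 96998474224321939/4956707633240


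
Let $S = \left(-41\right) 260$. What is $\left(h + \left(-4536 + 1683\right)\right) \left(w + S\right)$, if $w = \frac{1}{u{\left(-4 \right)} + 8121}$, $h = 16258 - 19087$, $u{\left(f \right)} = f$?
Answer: $\frac{491647658358}{8117} \approx 6.057 \cdot 10^{7}$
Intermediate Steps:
$h = -2829$
$S = -10660$
$w = \frac{1}{8117}$ ($w = \frac{1}{-4 + 8121} = \frac{1}{8117} \approx 0.0001232$)
$\left(h + \left(-4536 + 1683\right)\right) \left(w + S\right) = \left(-2829 + \left(-4536 + 1683\right)\right) \left(\frac{1}{8117} - 10660\right) = \left(-2829 - 2853\right) \left(- \frac{86527219}{8117}\right) = \left(-5682\right) \left(- \frac{86527219}{8117}\right) = \frac{491647658358}{8117}$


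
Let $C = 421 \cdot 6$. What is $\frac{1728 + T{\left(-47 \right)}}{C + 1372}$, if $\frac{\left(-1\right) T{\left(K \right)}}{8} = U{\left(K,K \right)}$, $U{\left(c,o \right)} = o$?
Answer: $\frac{1052}{1949} \approx 0.53976$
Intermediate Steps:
$T{\left(K \right)} = - 8 K$
$C = 2526$
$\frac{1728 + T{\left(-47 \right)}}{C + 1372} = \frac{1728 - -376}{2526 + 1372} = \frac{1728 + 376}{3898} = 2104 \cdot \frac{1}{3898} = \frac{1052}{1949}$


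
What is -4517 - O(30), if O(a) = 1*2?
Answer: -4519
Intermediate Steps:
O(a) = 2
-4517 - O(30) = -4517 - 1*2 = -4517 - 2 = -4519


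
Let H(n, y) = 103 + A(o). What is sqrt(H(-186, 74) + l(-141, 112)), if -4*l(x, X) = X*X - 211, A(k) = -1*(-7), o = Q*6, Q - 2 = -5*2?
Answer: I*sqrt(11893)/2 ≈ 54.528*I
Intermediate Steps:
Q = -8 (Q = 2 - 5*2 = 2 - 10 = -8)
o = -48 (o = -8*6 = -48)
A(k) = 7
H(n, y) = 110 (H(n, y) = 103 + 7 = 110)
l(x, X) = 211/4 - X**2/4 (l(x, X) = -(X*X - 211)/4 = -(X**2 - 211)/4 = -(-211 + X**2)/4 = 211/4 - X**2/4)
sqrt(H(-186, 74) + l(-141, 112)) = sqrt(110 + (211/4 - 1/4*112**2)) = sqrt(110 + (211/4 - 1/4*12544)) = sqrt(110 + (211/4 - 3136)) = sqrt(110 - 12333/4) = sqrt(-11893/4) = I*sqrt(11893)/2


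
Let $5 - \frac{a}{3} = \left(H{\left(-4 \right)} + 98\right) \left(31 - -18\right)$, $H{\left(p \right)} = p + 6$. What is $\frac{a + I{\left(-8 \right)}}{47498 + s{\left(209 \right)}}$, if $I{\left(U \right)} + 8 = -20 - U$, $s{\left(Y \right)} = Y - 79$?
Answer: $- \frac{14705}{47628} \approx -0.30875$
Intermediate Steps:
$H{\left(p \right)} = 6 + p$
$s{\left(Y \right)} = -79 + Y$
$I{\left(U \right)} = -28 - U$ ($I{\left(U \right)} = -8 - \left(20 + U\right) = -28 - U$)
$a = -14685$ ($a = 15 - 3 \left(\left(6 - 4\right) + 98\right) \left(31 - -18\right) = 15 - 3 \left(2 + 98\right) \left(31 + 18\right) = 15 - 3 \cdot 100 \cdot 49 = 15 - 14700 = -14685$)
$\frac{a + I{\left(-8 \right)}}{47498 + s{\left(209 \right)}} = \frac{-14685 - 20}{47498 + \left(-79 + 209\right)} = \frac{-14685 + \left(-28 + 8\right)}{47498 + 130} = \frac{-14685 - 20}{47628} = \left(-14705\right) \frac{1}{47628} = - \frac{14705}{47628}$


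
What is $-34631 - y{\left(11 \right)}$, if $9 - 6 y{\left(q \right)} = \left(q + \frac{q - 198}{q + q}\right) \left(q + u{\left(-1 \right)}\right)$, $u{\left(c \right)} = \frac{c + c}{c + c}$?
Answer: $- \frac{69255}{2} \approx -34628.0$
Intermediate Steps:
$u{\left(c \right)} = 1$ ($u{\left(c \right)} = \frac{2 c}{2 c} = 2 c \frac{1}{2 c} = 1$)
$y{\left(q \right)} = \frac{3}{2} - \frac{\left(1 + q\right) \left(q + \frac{-198 + q}{2 q}\right)}{6}$ ($y{\left(q \right)} = \frac{3}{2} - \frac{\left(q + \frac{q - 198}{q + q}\right) \left(q + 1\right)}{6} = \frac{3}{2} - \frac{\left(q + \frac{-198 + q}{2 q}\right) \left(1 + q\right)}{6} = \frac{3}{2} - \frac{\left(1 + q\right) \left(q + \frac{-198 + q}{2 q}\right)}{6}$)
$-34631 - y{\left(11 \right)} = -34631 - \frac{198 - 11 \left(-215 + 2 \cdot 11^{2} + 3 \cdot 11\right)}{12 \cdot 11} = -34631 - \frac{1}{12} \cdot \frac{1}{11} \left(198 - 11 \left(-215 + 2 \cdot 121 + 33\right)\right) = -34631 - \frac{1}{12} \cdot \frac{1}{11} \left(198 - 11 \left(-215 + 242 + 33\right)\right) = -34631 - \frac{1}{12} \cdot \frac{1}{11} \left(198 - 11 \cdot 60\right) = -34631 - \frac{1}{12} \cdot \frac{1}{11} \left(198 - 660\right) = -34631 - \frac{1}{12} \cdot \frac{1}{11} \left(-462\right) = -34631 - - \frac{7}{2} = -34631 + \frac{7}{2} = - \frac{69255}{2}$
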